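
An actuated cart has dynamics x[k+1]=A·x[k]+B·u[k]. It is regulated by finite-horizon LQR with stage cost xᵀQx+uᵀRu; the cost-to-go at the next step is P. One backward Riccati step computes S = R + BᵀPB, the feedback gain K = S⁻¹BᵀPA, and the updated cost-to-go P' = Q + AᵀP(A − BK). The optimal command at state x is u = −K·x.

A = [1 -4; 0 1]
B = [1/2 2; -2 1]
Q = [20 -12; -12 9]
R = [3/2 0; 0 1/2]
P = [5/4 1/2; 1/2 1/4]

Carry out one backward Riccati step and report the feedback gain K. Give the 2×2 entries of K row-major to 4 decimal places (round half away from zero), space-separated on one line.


BᵀP = [-0.3750 -0.2500; 3.0000 1.2500]
S = R + BᵀPB = [3/2 0; 0 1/2] + [0.3125 -1.0000; -1.0000 7.2500] = [1.8125 -1.0000; -1.0000 7.7500]
BᵀPA = [-0.3750 1.2500; 3.0000 -10.7500]
K = S⁻¹·BᵀPA = [0.0072 -0.0814; 0.3880 -1.3976]
A−BK = [0.2204 -1.1641; -0.3737 2.2347]
AᵀP(A−BK) = [0.0886 -0.3377; -0.3377 1.3275]
P' = Q + AᵀP(A−BK) = [20.0886 -12.3377; -12.3377 10.3275]
tr(P') = 30.4162

0.0072 -0.0814 0.3880 -1.3976


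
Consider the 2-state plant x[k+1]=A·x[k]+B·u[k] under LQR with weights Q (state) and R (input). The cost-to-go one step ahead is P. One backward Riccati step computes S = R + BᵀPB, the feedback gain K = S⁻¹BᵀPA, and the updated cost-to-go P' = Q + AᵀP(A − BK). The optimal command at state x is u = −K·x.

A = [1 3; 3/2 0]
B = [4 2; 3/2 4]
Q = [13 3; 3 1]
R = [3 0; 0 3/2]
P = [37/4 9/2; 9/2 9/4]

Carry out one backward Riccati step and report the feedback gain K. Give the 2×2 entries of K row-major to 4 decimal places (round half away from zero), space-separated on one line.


BᵀP = [43.7500 21.3750; 36.5000 18.0000]
S = R + BᵀPB = [3 0; 0 3/2] + [207.0625 173.0000; 173.0000 145.0000] = [210.0625 173.0000; 173.0000 146.5000]
BᵀPA = [75.8125 131.2500; 63.5000 109.5000]
K = S⁻¹·BᵀPA = [0.1432 0.3368; 0.2643 0.3498]
A−BK = [-0.1015 0.9534; 0.2278 -1.9042]
AᵀP(A−BK) = [0.1703 0.2593; 0.2593 0.7510]
P' = Q + AᵀP(A−BK) = [13.1703 3.2593; 3.2593 1.7510]
tr(P') = 14.9213

0.1432 0.3368 0.2643 0.3498


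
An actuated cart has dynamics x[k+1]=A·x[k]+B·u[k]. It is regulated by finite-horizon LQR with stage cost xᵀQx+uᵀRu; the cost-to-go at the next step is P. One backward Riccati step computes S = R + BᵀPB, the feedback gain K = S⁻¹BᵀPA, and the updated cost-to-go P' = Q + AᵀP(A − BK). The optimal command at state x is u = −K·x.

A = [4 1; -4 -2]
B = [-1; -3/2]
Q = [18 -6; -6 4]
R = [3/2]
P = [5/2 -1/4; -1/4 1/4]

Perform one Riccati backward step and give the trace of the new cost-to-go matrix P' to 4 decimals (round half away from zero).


60.7910

BᵀP = [-2.1250 -0.1250]
S = R + BᵀPB = [3/2] + [2.3125] = [3.8125]
BᵀPA = [-8.0000 -1.8750]
K = S⁻¹·BᵀPA = [-2.0984 -0.4918]
A−BK = [1.9016 0.5082; -7.1475 -2.7377]
AᵀP(A−BK) = [35.2131 11.0656; 11.0656 3.5779]
P' = Q + AᵀP(A−BK) = [53.2131 5.0656; 5.0656 7.5779]
tr(P') = 60.7910


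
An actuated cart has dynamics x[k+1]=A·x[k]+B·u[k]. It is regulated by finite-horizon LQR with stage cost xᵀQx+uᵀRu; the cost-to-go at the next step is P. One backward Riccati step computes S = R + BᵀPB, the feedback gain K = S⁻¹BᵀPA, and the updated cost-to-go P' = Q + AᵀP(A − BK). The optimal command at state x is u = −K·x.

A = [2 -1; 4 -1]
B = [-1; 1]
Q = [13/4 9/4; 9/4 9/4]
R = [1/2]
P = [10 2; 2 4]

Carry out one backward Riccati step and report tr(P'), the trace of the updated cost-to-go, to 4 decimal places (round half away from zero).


149.9762

BᵀP = [-8.0000 2.0000]
S = R + BᵀPB = [1/2] + [10.0000] = [10.5000]
BᵀPA = [-8.0000 6.0000]
K = S⁻¹·BᵀPA = [-0.7619 0.5714]
A−BK = [1.2381 -0.4286; 4.7619 -1.5714]
AᵀP(A−BK) = [129.9048 -43.4286; -43.4286 14.5714]
P' = Q + AᵀP(A−BK) = [133.1548 -41.1786; -41.1786 16.8214]
tr(P') = 149.9762


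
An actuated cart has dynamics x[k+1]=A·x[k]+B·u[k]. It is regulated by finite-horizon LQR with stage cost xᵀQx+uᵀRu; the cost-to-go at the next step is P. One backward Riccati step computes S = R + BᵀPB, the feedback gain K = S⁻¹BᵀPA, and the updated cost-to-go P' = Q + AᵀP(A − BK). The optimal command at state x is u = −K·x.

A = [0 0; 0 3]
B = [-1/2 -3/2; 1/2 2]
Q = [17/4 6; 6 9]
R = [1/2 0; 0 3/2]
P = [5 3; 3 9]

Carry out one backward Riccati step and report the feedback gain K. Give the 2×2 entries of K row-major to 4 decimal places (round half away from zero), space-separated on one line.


0.0000 -1.3091 0.0000 1.6364

BᵀP = [-1.0000 3.0000; -1.5000 13.5000]
S = R + BᵀPB = [1/2 0; 0 3/2] + [2.0000 7.5000; 7.5000 29.2500] = [2.5000 7.5000; 7.5000 30.7500]
BᵀPA = [0.0000 9.0000; 0.0000 40.5000]
K = S⁻¹·BᵀPA = [0.0000 -1.3091; 0.0000 1.6364]
A−BK = [0.0000 1.8000; 0.0000 0.3818]
AᵀP(A−BK) = [0.0000 0.0000; 0.0000 26.5091]
P' = Q + AᵀP(A−BK) = [4.2500 6.0000; 6.0000 35.5091]
tr(P') = 39.7591


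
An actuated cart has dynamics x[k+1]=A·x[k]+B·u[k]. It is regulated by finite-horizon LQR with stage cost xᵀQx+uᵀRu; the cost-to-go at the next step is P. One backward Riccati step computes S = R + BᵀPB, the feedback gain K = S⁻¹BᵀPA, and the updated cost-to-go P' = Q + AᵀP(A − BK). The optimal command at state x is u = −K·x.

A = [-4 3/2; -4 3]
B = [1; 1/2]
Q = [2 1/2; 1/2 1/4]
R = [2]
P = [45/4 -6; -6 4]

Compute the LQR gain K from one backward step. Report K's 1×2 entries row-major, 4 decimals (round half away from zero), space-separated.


-2.0606 0.0455

BᵀP = [8.2500 -4.0000]
S = R + BᵀPB = [2] + [6.2500] = [8.2500]
BᵀPA = [-17.0000 0.3750]
K = S⁻¹·BᵀPA = [-2.0606 0.0455]
A−BK = [-1.9394 1.4545; -2.9697 2.9773]
AᵀP(A−BK) = [16.9697 -6.7273; -6.7273 7.2955]
P' = Q + AᵀP(A−BK) = [18.9697 -6.2273; -6.2273 7.5455]
tr(P') = 26.5152


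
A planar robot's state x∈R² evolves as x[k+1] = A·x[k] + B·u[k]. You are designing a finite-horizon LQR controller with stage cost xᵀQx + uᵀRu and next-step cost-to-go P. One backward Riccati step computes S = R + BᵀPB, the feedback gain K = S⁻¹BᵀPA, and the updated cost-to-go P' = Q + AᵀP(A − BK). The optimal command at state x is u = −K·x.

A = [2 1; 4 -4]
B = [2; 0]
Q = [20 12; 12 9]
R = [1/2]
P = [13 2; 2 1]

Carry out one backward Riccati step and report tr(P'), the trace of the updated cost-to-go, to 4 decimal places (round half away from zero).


52.0190

BᵀP = [26.0000 4.0000]
S = R + BᵀPB = [1/2] + [52.0000] = [52.5000]
BᵀPA = [68.0000 10.0000]
K = S⁻¹·BᵀPA = [1.2952 0.1905]
A−BK = [-0.5905 0.6190; 4.0000 -4.0000]
AᵀP(A−BK) = [11.9238 -10.9524; -10.9524 11.0952]
P' = Q + AᵀP(A−BK) = [31.9238 1.0476; 1.0476 20.0952]
tr(P') = 52.0190


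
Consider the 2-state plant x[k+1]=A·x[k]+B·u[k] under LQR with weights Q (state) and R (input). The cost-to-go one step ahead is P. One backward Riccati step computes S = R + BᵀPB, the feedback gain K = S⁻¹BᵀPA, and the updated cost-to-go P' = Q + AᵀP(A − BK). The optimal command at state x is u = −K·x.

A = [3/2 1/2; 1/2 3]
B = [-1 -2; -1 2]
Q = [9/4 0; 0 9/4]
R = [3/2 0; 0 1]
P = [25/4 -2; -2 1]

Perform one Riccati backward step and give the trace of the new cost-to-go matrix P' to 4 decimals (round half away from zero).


BᵀP = [-4.2500 1.0000; -16.5000 6.0000]
S = R + BᵀPB = [3/2 0; 0 1] + [3.2500 10.5000; 10.5000 45.0000] = [4.7500 10.5000; 10.5000 46.0000]
BᵀPA = [-5.8750 0.8750; -21.7500 9.7500]
K = S⁻¹·BᵀPA = [-0.3868 -0.5739; -0.3845 0.3430]
A−BK = [0.3441 0.6120; 0.8822 1.7402]
AᵀP(A−BK) = [0.6764 0.7751; 0.7751 1.7208]
P' = Q + AᵀP(A−BK) = [2.9264 0.7751; 0.7751 3.9708]
tr(P') = 6.8972

6.8972


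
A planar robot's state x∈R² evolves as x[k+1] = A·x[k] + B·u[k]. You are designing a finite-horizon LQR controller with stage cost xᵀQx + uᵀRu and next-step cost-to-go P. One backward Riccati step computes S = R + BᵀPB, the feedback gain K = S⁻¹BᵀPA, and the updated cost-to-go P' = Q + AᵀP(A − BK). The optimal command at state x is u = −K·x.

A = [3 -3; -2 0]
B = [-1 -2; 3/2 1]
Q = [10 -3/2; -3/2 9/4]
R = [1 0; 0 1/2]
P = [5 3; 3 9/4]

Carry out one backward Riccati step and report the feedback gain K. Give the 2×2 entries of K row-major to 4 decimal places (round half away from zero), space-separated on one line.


-0.2773 -0.6287 -1.2203 2.0339

BᵀP = [-0.5000 0.3750; -7.0000 -3.7500]
S = R + BᵀPB = [1 0; 0 1/2] + [1.0625 1.3750; 1.3750 10.2500] = [2.0625 1.3750; 1.3750 10.7500]
BᵀPA = [-2.2500 1.5000; -13.5000 21.0000]
K = S⁻¹·BᵀPA = [-0.2773 -0.6287; -1.2203 2.0339]
A−BK = [0.2820 0.4391; -0.3636 -1.0909]
AᵀP(A−BK) = [0.9014 -0.9569; -0.9569 3.2311]
P' = Q + AᵀP(A−BK) = [10.9014 -2.4569; -2.4569 5.4811]
tr(P') = 16.3825


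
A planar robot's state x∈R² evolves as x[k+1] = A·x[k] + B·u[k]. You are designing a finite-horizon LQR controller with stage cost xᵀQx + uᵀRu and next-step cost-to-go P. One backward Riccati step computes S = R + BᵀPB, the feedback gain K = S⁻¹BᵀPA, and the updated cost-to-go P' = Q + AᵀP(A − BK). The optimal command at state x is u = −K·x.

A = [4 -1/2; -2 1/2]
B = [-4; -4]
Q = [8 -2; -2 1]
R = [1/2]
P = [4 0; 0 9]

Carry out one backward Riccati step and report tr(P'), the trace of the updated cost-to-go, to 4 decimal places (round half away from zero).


111.4634

BᵀP = [-16.0000 -36.0000]
S = R + BᵀPB = [1/2] + [208.0000] = [208.5000]
BᵀPA = [8.0000 -10.0000]
K = S⁻¹·BᵀPA = [0.0384 -0.0480]
A−BK = [4.1535 -0.6918; -1.8465 0.3082]
AᵀP(A−BK) = [99.6930 -16.6163; -16.6163 2.7704]
P' = Q + AᵀP(A−BK) = [107.6930 -18.6163; -18.6163 3.7704]
tr(P') = 111.4634


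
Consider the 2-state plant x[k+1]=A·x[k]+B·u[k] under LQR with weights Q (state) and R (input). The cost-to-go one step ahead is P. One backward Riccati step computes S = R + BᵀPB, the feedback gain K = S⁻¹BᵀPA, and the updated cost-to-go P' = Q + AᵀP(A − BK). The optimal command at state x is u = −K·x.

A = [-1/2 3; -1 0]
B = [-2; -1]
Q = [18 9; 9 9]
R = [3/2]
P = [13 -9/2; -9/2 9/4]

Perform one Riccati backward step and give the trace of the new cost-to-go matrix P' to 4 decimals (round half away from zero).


BᵀP = [-21.5000 6.7500]
S = R + BᵀPB = [3/2] + [36.2500] = [37.7500]
BᵀPA = [4.0000 -64.5000]
K = S⁻¹·BᵀPA = [0.1060 -1.7086]
A−BK = [-0.2881 -0.4172; -0.8940 -1.7086]
AᵀP(A−BK) = [0.5762 0.8344; 0.8344 6.7947]
P' = Q + AᵀP(A−BK) = [18.5762 9.8344; 9.8344 15.7947]
tr(P') = 34.3709

34.3709


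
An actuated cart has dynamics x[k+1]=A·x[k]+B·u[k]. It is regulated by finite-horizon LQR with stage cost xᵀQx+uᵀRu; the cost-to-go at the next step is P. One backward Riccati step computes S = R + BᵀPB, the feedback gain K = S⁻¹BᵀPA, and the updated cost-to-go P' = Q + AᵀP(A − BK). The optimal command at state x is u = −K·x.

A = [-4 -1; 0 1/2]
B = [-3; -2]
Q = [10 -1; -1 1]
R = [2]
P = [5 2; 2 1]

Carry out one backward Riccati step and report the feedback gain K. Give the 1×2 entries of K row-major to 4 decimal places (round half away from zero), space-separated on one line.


BᵀP = [-19.0000 -8.0000]
S = R + BᵀPB = [2] + [73.0000] = [75.0000]
BᵀPA = [76.0000 15.0000]
K = S⁻¹·BᵀPA = [1.0133 0.2000]
A−BK = [-0.9600 -0.4000; 2.0267 0.9000]
AᵀP(A−BK) = [2.9867 0.8000; 0.8000 0.2500]
P' = Q + AᵀP(A−BK) = [12.9867 -0.2000; -0.2000 1.2500]
tr(P') = 14.2367

1.0133 0.2000


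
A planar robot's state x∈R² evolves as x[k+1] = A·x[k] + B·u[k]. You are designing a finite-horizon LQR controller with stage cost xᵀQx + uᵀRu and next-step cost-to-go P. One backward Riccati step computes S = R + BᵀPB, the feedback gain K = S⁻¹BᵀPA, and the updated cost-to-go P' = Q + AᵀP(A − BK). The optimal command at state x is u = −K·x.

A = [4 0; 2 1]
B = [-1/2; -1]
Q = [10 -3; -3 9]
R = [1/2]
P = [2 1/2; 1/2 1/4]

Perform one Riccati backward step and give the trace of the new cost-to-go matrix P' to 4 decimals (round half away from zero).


BᵀP = [-1.5000 -0.5000]
S = R + BᵀPB = [1/2] + [1.2500] = [1.7500]
BᵀPA = [-7.0000 -0.5000]
K = S⁻¹·BᵀPA = [-4.0000 -0.2857]
A−BK = [2.0000 -0.1429; -2.0000 0.7143]
AᵀP(A−BK) = [13.0000 0.5000; 0.5000 0.1071]
P' = Q + AᵀP(A−BK) = [23.0000 -2.5000; -2.5000 9.1071]
tr(P') = 32.1071

32.1071


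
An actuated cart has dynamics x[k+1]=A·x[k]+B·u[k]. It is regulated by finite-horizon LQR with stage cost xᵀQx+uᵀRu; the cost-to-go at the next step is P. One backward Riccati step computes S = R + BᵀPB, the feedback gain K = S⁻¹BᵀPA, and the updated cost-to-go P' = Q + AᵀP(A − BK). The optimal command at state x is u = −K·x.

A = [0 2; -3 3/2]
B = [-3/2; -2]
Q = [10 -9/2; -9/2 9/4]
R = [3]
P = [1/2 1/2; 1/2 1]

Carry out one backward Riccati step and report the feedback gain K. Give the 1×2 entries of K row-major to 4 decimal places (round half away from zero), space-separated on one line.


0.7416 -0.6854

BᵀP = [-1.7500 -2.7500]
S = R + BᵀPB = [3] + [8.1250] = [11.1250]
BᵀPA = [8.2500 -7.6250]
K = S⁻¹·BᵀPA = [0.7416 -0.6854]
A−BK = [1.1124 0.9719; -1.5169 0.1292]
AᵀP(A−BK) = [2.8820 -1.8455; -1.8455 2.0239]
P' = Q + AᵀP(A−BK) = [12.8820 -6.3455; -6.3455 4.2739]
tr(P') = 17.1559


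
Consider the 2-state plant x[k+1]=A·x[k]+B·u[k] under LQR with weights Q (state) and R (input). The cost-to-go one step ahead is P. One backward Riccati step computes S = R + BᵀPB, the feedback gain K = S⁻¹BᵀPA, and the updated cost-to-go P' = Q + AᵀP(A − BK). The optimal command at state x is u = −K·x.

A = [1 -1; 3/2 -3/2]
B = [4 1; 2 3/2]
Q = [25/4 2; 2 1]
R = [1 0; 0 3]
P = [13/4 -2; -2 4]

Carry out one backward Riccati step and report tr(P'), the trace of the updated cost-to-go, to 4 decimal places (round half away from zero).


BᵀP = [9.0000 0.0000; 0.2500 4.0000]
S = R + BᵀPB = [1 0; 0 3] + [36.0000 9.0000; 9.0000 6.2500] = [37.0000 9.0000; 9.0000 9.2500]
BᵀPA = [9.0000 -9.0000; 6.2500 -6.2500]
K = S⁻¹·BᵀPA = [0.1033 -0.1033; 0.5751 -0.5751]
A−BK = [0.0115 -0.0115; 0.4306 -0.4306]
AᵀP(A−BK) = [1.7254 -1.7254; -1.7254 1.7254]
P' = Q + AᵀP(A−BK) = [7.9754 0.2746; 0.2746 2.7254]
tr(P') = 10.7007

10.7007


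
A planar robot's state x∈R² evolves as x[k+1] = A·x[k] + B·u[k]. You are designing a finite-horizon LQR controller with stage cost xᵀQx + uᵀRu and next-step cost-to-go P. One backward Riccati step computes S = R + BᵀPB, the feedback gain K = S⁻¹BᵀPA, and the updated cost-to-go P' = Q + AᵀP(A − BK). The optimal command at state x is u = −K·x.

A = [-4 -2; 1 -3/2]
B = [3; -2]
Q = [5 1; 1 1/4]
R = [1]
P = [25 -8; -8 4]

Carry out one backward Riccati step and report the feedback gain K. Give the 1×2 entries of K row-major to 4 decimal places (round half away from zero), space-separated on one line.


BᵀP = [91.0000 -32.0000]
S = R + BᵀPB = [1] + [337.0000] = [338.0000]
BᵀPA = [-396.0000 -134.0000]
K = S⁻¹·BᵀPA = [-1.1716 -0.3964]
A−BK = [-0.4852 -0.8107; -1.3432 -2.2929]
AᵀP(A−BK) = [4.0473 5.0059; 5.0059 7.8757]
P' = Q + AᵀP(A−BK) = [9.0473 6.0059; 6.0059 8.1257]
tr(P') = 17.1731

-1.1716 -0.3964


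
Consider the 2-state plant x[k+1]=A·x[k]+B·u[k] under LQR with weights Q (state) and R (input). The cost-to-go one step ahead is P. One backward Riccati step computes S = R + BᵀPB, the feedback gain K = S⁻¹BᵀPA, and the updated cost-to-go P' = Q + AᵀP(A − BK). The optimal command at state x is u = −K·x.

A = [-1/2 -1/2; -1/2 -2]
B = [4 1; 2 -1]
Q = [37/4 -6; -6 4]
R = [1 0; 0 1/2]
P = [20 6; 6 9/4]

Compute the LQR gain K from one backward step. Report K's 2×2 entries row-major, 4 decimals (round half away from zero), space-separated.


-0.1537 -0.3408 0.0825 0.6642

BᵀP = [92.0000 28.5000; 14.0000 3.7500]
S = R + BᵀPB = [1 0; 0 1/2] + [425.0000 63.5000; 63.5000 10.2500] = [426.0000 63.5000; 63.5000 10.7500]
BᵀPA = [-60.2500 -103.0000; -8.8750 -14.5000]
K = S⁻¹·BᵀPA = [-0.1537 -0.3408; 0.0825 0.6642]
A−BK = [0.0324 0.1989; -0.1101 -0.6542]
AᵀP(A−BK) = [0.0325 0.1122; 0.1122 0.5295]
P' = Q + AᵀP(A−BK) = [9.2825 -5.8878; -5.8878 4.5295]
tr(P') = 13.8120


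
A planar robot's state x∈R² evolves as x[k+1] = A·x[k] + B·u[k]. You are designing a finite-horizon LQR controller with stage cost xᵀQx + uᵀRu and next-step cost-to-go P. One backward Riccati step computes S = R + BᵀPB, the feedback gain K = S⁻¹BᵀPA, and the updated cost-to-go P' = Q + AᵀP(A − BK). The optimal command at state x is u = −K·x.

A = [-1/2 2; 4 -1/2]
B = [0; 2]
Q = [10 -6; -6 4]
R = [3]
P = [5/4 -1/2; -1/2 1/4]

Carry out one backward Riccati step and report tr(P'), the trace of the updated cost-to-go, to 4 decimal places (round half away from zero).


23.5469

BᵀP = [-1.0000 0.5000]
S = R + BᵀPB = [3] + [1.0000] = [4.0000]
BᵀPA = [2.5000 -2.2500]
K = S⁻¹·BᵀPA = [0.6250 -0.5625]
A−BK = [-0.5000 2.0000; 2.7500 0.6250]
AᵀP(A−BK) = [4.7500 -4.4688; -4.4688 4.7969]
P' = Q + AᵀP(A−BK) = [14.7500 -10.4688; -10.4688 8.7969]
tr(P') = 23.5469


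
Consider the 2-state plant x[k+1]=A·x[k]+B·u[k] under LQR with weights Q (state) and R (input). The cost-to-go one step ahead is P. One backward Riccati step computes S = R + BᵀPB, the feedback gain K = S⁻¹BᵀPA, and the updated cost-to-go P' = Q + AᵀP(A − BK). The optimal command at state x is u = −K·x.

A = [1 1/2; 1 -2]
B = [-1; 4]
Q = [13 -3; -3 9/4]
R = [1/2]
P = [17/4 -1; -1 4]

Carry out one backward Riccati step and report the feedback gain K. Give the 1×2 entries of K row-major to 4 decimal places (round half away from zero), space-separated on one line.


0.1140 -0.4967

BᵀP = [-8.2500 17.0000]
S = R + BᵀPB = [1/2] + [76.2500] = [76.7500]
BᵀPA = [8.7500 -38.1250]
K = S⁻¹·BᵀPA = [0.1140 -0.4967]
A−BK = [1.1140 0.0033; 0.5440 -0.0130]
AᵀP(A−BK) = [5.2524 -0.0285; -0.0285 0.1242]
P' = Q + AᵀP(A−BK) = [18.2524 -3.0285; -3.0285 2.3742]
tr(P') = 20.6266


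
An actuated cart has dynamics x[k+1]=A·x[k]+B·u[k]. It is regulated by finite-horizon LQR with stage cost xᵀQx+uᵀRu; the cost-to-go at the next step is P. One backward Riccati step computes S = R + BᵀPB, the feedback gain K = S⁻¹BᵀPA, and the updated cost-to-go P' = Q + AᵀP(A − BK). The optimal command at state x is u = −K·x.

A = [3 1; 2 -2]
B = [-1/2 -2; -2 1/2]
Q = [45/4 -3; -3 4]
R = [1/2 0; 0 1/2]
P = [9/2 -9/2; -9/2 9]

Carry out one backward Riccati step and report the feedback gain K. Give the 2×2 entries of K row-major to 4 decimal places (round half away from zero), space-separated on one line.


-1.2135 0.8116 -1.0988 -0.7026

BᵀP = [6.7500 -15.7500; -11.2500 13.5000]
S = R + BᵀPB = [1/2 0; 0 1/2] + [28.1250 -21.3750; -21.3750 29.2500] = [28.6250 -21.3750; -21.3750 29.7500]
BᵀPA = [-11.2500 38.2500; -6.7500 -38.2500]
K = S⁻¹·BᵀPA = [-1.2135 0.8116; -1.0988 -0.7026]
A−BK = [0.1957 0.0006; 0.1224 -0.0255]
AᵀP(A−BK) = [1.4315 -0.1119; -0.1119 0.5822]
P' = Q + AᵀP(A−BK) = [12.6815 -3.1119; -3.1119 4.5822]
tr(P') = 17.2637


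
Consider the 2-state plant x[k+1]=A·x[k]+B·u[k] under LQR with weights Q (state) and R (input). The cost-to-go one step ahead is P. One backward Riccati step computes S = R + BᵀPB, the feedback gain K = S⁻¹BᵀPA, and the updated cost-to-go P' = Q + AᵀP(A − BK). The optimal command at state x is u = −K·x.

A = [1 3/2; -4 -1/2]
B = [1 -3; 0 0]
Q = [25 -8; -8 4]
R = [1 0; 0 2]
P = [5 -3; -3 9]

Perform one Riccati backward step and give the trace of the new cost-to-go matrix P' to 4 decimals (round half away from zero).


BᵀP = [5.0000 -3.0000; -15.0000 9.0000]
S = R + BᵀPB = [1 0; 0 2] + [5.0000 -15.0000; -15.0000 45.0000] = [6.0000 -15.0000; -15.0000 47.0000]
BᵀPA = [17.0000 9.0000; -51.0000 -27.0000]
K = S⁻¹·BᵀPA = [0.5965 0.3158; -0.8947 -0.4737]
A−BK = [-2.2807 -0.2368; -4.0000 -0.5000]
AᵀP(A−BK) = [117.2281 15.4737; 15.4737 2.3684]
P' = Q + AᵀP(A−BK) = [142.2281 7.4737; 7.4737 6.3684]
tr(P') = 148.5965

148.5965


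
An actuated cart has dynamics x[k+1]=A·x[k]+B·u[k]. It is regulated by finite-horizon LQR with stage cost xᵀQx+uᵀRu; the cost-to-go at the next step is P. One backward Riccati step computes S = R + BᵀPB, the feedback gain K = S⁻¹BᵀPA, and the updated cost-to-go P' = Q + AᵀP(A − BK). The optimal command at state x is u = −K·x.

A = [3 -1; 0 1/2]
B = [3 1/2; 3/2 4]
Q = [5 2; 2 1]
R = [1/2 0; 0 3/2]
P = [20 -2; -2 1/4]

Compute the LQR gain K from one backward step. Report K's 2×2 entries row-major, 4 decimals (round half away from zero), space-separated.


1.0534 -0.3700 -0.1281 0.0881

BᵀP = [57.0000 -5.6250; 2.0000 0.0000]
S = R + BᵀPB = [1/2 0; 0 3/2] + [162.5625 6.0000; 6.0000 1.0000] = [163.0625 6.0000; 6.0000 2.5000]
BᵀPA = [171.0000 -59.8125; 6.0000 -2.0000]
K = S⁻¹·BᵀPA = [1.0534 -0.3700; -0.1281 0.0881]
A−BK = [-0.0961 0.0661; -1.0675 0.7026]
AᵀP(A−BK) = [0.6387 -0.2502; -0.2502 0.1051]
P' = Q + AᵀP(A−BK) = [5.6387 1.7498; 1.7498 1.1051]
tr(P') = 6.7438


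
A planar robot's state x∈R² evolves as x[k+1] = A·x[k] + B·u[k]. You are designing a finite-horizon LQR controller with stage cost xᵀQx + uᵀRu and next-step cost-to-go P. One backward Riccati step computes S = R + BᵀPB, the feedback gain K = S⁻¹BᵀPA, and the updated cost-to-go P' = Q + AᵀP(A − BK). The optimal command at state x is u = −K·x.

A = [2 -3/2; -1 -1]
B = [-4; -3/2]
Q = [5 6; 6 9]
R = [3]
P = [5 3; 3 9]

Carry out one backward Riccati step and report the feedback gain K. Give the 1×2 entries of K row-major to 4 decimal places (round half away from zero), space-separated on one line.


BᵀP = [-24.5000 -25.5000]
S = R + BᵀPB = [3] + [136.2500] = [139.2500]
BᵀPA = [-23.5000 62.2500]
K = S⁻¹·BᵀPA = [-0.1688 0.4470]
A−BK = [1.3250 0.2882; -1.2531 -0.3294]
AᵀP(A−BK) = [13.0341 3.0054; 3.0054 1.4219]
P' = Q + AᵀP(A−BK) = [18.0341 9.0054; 9.0054 10.4219]
tr(P') = 28.4560

-0.1688 0.4470


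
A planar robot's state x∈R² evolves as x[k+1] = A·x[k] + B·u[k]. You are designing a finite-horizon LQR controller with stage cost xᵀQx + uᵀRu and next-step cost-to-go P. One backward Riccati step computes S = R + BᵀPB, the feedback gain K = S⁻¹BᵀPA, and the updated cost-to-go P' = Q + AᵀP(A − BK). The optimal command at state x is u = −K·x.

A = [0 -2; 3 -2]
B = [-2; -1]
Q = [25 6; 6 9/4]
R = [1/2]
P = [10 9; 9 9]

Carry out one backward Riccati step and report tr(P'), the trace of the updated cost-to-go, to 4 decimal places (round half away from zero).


BᵀP = [-29.0000 -27.0000]
S = R + BᵀPB = [1/2] + [85.0000] = [85.5000]
BᵀPA = [-81.0000 112.0000]
K = S⁻¹·BᵀPA = [-0.9474 1.3099]
A−BK = [-1.8947 0.6199; 2.0526 -0.6901]
AᵀP(A−BK) = [4.2632 -1.8947; -1.8947 1.2865]
P' = Q + AᵀP(A−BK) = [29.2632 4.1053; 4.1053 3.5365]
tr(P') = 32.7997

32.7997


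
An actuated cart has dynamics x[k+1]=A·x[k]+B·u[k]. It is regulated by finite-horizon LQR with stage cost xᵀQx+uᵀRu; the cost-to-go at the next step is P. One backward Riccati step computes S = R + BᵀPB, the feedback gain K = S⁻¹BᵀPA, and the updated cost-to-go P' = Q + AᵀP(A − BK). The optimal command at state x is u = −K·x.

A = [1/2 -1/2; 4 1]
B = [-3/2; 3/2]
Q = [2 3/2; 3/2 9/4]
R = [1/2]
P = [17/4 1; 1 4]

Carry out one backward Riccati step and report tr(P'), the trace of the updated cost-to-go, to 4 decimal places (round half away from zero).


BᵀP = [-4.8750 4.5000]
S = R + BᵀPB = [1/2] + [14.0625] = [14.5625]
BᵀPA = [15.5625 6.9375]
K = S⁻¹·BᵀPA = [1.0687 0.4764]
A−BK = [2.1030 0.2146; 2.3970 0.2854]
AᵀP(A−BK) = [52.4313 6.0236; 6.0236 0.7575]
P' = Q + AᵀP(A−BK) = [54.4313 7.5236; 7.5236 3.0075]
tr(P') = 57.4388

57.4388


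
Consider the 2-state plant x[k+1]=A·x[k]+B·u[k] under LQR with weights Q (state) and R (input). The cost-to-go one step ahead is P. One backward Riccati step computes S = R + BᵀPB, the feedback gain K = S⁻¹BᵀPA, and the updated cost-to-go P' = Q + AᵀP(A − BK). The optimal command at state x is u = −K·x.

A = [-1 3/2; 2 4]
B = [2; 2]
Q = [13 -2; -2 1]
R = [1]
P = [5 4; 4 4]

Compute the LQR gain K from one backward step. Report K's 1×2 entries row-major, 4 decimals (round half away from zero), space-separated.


0.2029 1.3188

BᵀP = [18.0000 16.0000]
S = R + BᵀPB = [1] + [68.0000] = [69.0000]
BᵀPA = [14.0000 91.0000]
K = S⁻¹·BᵀPA = [0.2029 1.3188]
A−BK = [-1.4058 -1.1377; 1.5942 1.3623]
AᵀP(A−BK) = [2.1594 2.0362; 2.0362 3.2355]
P' = Q + AᵀP(A−BK) = [15.1594 0.0362; 0.0362 4.2355]
tr(P') = 19.3949


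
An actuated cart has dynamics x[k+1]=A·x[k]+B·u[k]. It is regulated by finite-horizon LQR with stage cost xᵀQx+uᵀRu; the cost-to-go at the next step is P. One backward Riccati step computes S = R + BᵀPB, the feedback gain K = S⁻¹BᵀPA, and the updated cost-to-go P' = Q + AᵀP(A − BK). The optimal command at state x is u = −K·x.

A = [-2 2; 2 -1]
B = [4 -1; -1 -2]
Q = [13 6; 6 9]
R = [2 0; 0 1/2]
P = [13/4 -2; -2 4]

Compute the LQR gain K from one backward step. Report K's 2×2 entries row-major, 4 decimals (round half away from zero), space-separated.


BᵀP = [15.0000 -12.0000; 0.7500 -6.0000]
S = R + BᵀPB = [2 0; 0 1/2] + [72.0000 9.0000; 9.0000 11.2500] = [74.0000 9.0000; 9.0000 11.7500]
BᵀPA = [-54.0000 42.0000; -13.5000 7.5000]
K = S⁻¹·BᵀPA = [-0.6506 0.5403; -0.6506 0.2245]
A−BK = [-0.0482 0.0634; 0.0482 -0.0108]
AᵀP(A−BK) = [1.0843 -0.7952; -0.7952 0.6252]
P' = Q + AᵀP(A−BK) = [14.0843 5.2048; 5.2048 9.6252]
tr(P') = 23.7096

-0.6506 0.5403 -0.6506 0.2245


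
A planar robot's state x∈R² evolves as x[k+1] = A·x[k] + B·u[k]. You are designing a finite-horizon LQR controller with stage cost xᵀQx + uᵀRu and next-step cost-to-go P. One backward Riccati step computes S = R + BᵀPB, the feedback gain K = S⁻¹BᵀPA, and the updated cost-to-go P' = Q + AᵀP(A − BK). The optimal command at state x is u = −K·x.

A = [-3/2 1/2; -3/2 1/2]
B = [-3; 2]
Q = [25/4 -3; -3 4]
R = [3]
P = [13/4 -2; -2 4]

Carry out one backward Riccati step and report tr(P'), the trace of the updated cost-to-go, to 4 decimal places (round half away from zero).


BᵀP = [-13.7500 14.0000]
S = R + BᵀPB = [3] + [69.2500] = [72.2500]
BᵀPA = [-0.3750 0.1250]
K = S⁻¹·BᵀPA = [-0.0052 0.0017]
A−BK = [-1.5156 0.5052; -1.4896 0.4965]
AᵀP(A−BK) = [7.3106 -2.4369; -2.4369 0.8123]
P' = Q + AᵀP(A−BK) = [13.5606 -5.4369; -5.4369 4.8123]
tr(P') = 18.3728

18.3728


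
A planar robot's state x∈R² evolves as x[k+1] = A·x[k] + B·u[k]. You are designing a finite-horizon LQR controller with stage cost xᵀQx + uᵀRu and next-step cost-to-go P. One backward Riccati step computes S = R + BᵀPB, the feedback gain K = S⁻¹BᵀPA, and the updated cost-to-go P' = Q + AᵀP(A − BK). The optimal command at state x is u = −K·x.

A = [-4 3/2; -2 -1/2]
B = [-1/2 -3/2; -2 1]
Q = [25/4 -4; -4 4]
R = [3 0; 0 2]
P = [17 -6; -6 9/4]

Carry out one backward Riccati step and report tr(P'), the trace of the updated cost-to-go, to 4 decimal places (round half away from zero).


19.7009

BᵀP = [3.5000 -1.5000; -31.5000 11.2500]
S = R + BᵀPB = [3 0; 0 2] + [1.2500 -6.7500; -6.7500 58.5000] = [4.2500 -6.7500; -6.7500 60.5000]
BᵀPA = [-11.0000 6.0000; 103.5000 -52.8750]
K = S⁻¹·BᵀPA = [0.1566 0.0288; 1.7282 -0.8708]
A−BK = [-1.3294 0.2083; -3.4151 0.4284]
AᵀP(A−BK) = [7.8523 -3.3102; -3.3102 1.5986]
P' = Q + AᵀP(A−BK) = [14.1023 -7.3102; -7.3102 5.5986]
tr(P') = 19.7009


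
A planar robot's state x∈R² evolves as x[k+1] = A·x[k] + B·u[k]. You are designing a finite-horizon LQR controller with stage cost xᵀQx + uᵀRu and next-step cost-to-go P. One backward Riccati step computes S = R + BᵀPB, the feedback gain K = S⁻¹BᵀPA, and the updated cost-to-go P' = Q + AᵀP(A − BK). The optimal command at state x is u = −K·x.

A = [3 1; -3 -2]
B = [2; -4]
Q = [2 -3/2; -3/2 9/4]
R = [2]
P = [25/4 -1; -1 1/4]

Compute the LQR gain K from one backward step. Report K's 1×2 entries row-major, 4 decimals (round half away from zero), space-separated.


1.2447 0.4787

BᵀP = [16.5000 -3.0000]
S = R + BᵀPB = [2] + [45.0000] = [47.0000]
BᵀPA = [58.5000 22.5000]
K = S⁻¹·BᵀPA = [1.2447 0.4787]
A−BK = [0.5106 0.0426; 1.9787 -0.0851]
AᵀP(A−BK) = [3.6862 1.2447; 1.2447 0.4787]
P' = Q + AᵀP(A−BK) = [5.6862 -0.2553; -0.2553 2.7287]
tr(P') = 8.4149


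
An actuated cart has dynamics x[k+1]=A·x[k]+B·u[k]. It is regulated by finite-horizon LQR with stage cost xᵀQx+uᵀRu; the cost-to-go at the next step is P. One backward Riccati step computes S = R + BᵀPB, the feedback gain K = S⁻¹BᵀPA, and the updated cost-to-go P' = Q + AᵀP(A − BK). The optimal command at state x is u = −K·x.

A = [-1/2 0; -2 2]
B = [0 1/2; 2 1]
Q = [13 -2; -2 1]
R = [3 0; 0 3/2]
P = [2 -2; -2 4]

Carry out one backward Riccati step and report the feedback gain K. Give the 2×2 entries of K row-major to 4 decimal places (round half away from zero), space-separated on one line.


BᵀP = [-4.0000 8.0000; -1.0000 3.0000]
S = R + BᵀPB = [3 0; 0 3/2] + [16.0000 6.0000; 6.0000 2.5000] = [19.0000 6.0000; 6.0000 4.0000]
BᵀPA = [-14.0000 16.0000; -5.5000 6.0000]
K = S⁻¹·BᵀPA = [-0.5750 0.7000; -0.5125 0.4500]
A−BK = [-0.2438 -0.2250; -0.3375 0.1500]
AᵀP(A−BK) = [1.6313 -1.7250; -1.7250 2.1000]
P' = Q + AᵀP(A−BK) = [14.6313 -3.7250; -3.7250 3.1000]
tr(P') = 17.7313

-0.5750 0.7000 -0.5125 0.4500


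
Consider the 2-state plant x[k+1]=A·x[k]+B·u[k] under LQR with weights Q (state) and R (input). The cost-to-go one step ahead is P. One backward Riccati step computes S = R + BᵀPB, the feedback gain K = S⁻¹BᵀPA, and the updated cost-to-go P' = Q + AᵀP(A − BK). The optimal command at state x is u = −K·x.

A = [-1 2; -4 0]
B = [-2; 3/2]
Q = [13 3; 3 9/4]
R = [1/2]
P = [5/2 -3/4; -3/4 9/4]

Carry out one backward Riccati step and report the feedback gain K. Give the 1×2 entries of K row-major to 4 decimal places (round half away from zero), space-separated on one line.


-0.6667 -0.6106

BᵀP = [-6.1250 4.8750]
S = R + BᵀPB = [1/2] + [19.5625] = [20.0625]
BᵀPA = [-13.3750 -12.2500]
K = S⁻¹·BᵀPA = [-0.6667 -0.6106]
A−BK = [-2.3333 0.7788; -3.0000 0.9159]
AᵀP(A−BK) = [23.5833 -7.1667; -7.1667 2.5202]
P' = Q + AᵀP(A−BK) = [36.5833 -4.1667; -4.1667 4.7702]
tr(P') = 41.3536


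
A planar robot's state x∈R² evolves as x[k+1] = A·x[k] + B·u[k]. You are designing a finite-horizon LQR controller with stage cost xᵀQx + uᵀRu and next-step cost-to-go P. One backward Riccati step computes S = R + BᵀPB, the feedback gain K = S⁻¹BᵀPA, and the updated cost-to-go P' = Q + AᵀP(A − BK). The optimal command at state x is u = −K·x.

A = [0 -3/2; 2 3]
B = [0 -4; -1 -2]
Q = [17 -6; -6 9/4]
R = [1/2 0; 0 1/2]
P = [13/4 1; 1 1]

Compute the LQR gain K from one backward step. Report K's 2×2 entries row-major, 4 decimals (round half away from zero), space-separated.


BᵀP = [-1.0000 -1.0000; -15.0000 -6.0000]
S = R + BᵀPB = [1/2 0; 0 1/2] + [1.0000 6.0000; 6.0000 72.0000] = [1.5000 6.0000; 6.0000 72.5000]
BᵀPA = [-2.0000 -1.5000; -12.0000 4.5000]
K = S⁻¹·BᵀPA = [-1.0034 -1.8660; -0.0825 0.2165]
A−BK = [-0.3299 -0.6340; 0.8316 1.5670]
AᵀP(A−BK) = [1.0034 1.8660; 1.8660 3.5393]
P' = Q + AᵀP(A−BK) = [18.0034 -4.1340; -4.1340 5.7893]
tr(P') = 23.7927

-1.0034 -1.8660 -0.0825 0.2165


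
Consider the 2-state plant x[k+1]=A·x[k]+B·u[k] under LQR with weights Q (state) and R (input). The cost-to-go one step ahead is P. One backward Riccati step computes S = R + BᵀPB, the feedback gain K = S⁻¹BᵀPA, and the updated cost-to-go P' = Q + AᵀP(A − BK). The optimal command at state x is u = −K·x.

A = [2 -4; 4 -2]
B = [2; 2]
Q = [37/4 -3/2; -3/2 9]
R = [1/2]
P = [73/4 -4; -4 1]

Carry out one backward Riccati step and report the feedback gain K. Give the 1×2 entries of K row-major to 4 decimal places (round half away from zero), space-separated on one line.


0.7253 -2.2418

BᵀP = [28.5000 -6.0000]
S = R + BᵀPB = [1/2] + [45.0000] = [45.5000]
BᵀPA = [33.0000 -102.0000]
K = S⁻¹·BᵀPA = [0.7253 -2.2418]
A−BK = [0.5495 0.4835; 2.5495 2.4835]
AᵀP(A−BK) = [1.0659 -0.0220; -0.0220 3.3407]
P' = Q + AᵀP(A−BK) = [10.3159 -1.5220; -1.5220 12.3407]
tr(P') = 22.6566


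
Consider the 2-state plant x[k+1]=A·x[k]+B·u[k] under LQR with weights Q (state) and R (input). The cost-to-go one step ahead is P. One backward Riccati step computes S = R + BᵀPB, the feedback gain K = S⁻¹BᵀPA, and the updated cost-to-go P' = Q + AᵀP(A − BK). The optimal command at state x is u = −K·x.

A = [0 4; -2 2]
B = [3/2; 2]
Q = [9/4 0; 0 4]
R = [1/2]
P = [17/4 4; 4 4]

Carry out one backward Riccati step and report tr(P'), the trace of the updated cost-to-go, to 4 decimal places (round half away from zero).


BᵀP = [14.3750 14.0000]
S = R + BᵀPB = [1/2] + [49.5625] = [50.0625]
BᵀPA = [-28.0000 85.5000]
K = S⁻¹·BᵀPA = [-0.5593 1.7079]
A−BK = [0.8390 1.4382; -0.8814 -1.4157]
AᵀP(A−BK) = [0.3396 -0.1798; -0.1798 1.9775]
P' = Q + AᵀP(A−BK) = [2.5896 -0.1798; -0.1798 5.9775]
tr(P') = 8.5671

8.5671


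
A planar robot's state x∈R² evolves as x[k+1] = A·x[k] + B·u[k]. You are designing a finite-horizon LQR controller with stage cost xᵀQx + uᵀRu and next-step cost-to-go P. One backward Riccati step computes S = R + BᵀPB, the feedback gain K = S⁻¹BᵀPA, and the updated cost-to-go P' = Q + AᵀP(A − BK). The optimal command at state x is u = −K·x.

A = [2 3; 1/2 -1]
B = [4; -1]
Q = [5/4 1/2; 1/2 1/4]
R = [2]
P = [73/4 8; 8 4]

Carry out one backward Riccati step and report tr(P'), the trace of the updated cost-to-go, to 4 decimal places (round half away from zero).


BᵀP = [65.0000 28.0000]
S = R + BᵀPB = [2] + [232.0000] = [234.0000]
BᵀPA = [144.0000 167.0000]
K = S⁻¹·BᵀPA = [0.6154 0.7137]
A−BK = [-0.4615 0.1453; 1.1154 -0.2863]
AᵀP(A−BK) = [1.3846 0.7308; 0.7308 1.0662]
P' = Q + AᵀP(A−BK) = [2.6346 1.2308; 1.2308 1.3162]
tr(P') = 3.9509

3.9509


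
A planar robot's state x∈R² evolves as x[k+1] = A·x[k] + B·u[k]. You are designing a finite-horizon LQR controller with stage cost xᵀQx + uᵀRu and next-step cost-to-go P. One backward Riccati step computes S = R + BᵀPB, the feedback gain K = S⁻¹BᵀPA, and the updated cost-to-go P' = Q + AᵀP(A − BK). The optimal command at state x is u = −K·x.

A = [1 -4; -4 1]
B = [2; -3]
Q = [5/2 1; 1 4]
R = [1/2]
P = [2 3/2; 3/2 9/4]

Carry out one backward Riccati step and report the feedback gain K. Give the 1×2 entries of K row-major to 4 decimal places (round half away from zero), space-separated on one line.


BᵀP = [-0.5000 -3.7500]
S = R + BᵀPB = [1/2] + [10.2500] = [10.7500]
BᵀPA = [14.5000 -1.7500]
K = S⁻¹·BᵀPA = [1.3488 -0.1628]
A−BK = [-1.6977 -3.6744; 0.0465 0.5116]
AᵀP(A−BK) = [6.4419 10.8605; 10.8605 21.9651]
P' = Q + AᵀP(A−BK) = [8.9419 11.8605; 11.8605 25.9651]
tr(P') = 34.9070

1.3488 -0.1628


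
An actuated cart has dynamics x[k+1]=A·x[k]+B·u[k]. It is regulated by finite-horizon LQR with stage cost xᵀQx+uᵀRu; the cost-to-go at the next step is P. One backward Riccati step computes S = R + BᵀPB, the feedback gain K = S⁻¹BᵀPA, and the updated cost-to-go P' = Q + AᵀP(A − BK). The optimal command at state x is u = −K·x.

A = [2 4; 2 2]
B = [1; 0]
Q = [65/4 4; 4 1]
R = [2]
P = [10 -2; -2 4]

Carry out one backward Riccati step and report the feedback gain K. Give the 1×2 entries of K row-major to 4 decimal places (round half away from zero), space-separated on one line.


1.3333 3.0000

BᵀP = [10.0000 -2.0000]
S = R + BᵀPB = [2] + [10.0000] = [12.0000]
BᵀPA = [16.0000 36.0000]
K = S⁻¹·BᵀPA = [1.3333 3.0000]
A−BK = [0.6667 1.0000; 2.0000 2.0000]
AᵀP(A−BK) = [18.6667 24.0000; 24.0000 36.0000]
P' = Q + AᵀP(A−BK) = [34.9167 28.0000; 28.0000 37.0000]
tr(P') = 71.9167


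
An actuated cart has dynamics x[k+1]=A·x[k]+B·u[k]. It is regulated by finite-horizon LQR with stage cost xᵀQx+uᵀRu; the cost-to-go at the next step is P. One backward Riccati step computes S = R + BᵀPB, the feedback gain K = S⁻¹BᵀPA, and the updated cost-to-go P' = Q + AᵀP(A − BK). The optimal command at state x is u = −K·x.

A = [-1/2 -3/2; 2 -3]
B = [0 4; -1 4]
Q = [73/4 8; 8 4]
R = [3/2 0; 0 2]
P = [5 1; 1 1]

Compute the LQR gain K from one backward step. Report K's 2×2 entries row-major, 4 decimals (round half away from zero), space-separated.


-0.6245 0.4023 -0.0077 -0.4368

BᵀP = [-1.0000 -1.0000; 24.0000 8.0000]
S = R + BᵀPB = [3/2 0; 0 2] + [1.0000 -8.0000; -8.0000 128.0000] = [2.5000 -8.0000; -8.0000 130.0000]
BᵀPA = [-1.5000 4.5000; 4.0000 -60.0000]
K = S⁻¹·BᵀPA = [-0.6245 0.4023; -0.0077 -0.4368]
A−BK = [-0.4693 0.2471; 1.4061 -0.8506]
AᵀP(A−BK) = [2.3439 -1.3994; -1.3994 1.2328]
P' = Q + AᵀP(A−BK) = [20.5939 6.6006; 6.6006 5.2328]
tr(P') = 25.8266


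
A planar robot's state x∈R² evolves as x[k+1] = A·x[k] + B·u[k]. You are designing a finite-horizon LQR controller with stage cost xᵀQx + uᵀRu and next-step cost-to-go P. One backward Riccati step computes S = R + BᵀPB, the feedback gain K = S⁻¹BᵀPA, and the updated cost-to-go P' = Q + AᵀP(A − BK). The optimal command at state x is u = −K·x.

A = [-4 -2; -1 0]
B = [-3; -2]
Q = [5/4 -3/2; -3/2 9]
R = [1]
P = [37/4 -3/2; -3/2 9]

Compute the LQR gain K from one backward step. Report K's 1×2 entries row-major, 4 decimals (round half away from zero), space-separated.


1.1002 0.4841

BᵀP = [-24.7500 -13.5000]
S = R + BᵀPB = [1] + [101.2500] = [102.2500]
BᵀPA = [112.5000 49.5000]
K = S⁻¹·BᵀPA = [1.1002 0.4841]
A−BK = [-0.6993 -0.5477; 1.2005 0.9682]
AᵀP(A−BK) = [21.2225 16.5379; 16.5379 13.0367]
P' = Q + AᵀP(A−BK) = [22.4725 15.0379; 15.0379 22.0367]
tr(P') = 44.5092


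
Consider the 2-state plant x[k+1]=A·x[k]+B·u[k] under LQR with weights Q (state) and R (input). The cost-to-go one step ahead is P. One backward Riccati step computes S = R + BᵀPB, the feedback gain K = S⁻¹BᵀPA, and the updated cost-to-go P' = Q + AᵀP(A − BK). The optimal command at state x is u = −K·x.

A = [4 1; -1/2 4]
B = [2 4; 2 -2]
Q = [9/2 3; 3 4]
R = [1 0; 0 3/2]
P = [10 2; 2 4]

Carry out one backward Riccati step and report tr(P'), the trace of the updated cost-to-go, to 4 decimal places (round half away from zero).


12.1124

BᵀP = [24.0000 12.0000; 36.0000 0.0000]
S = R + BᵀPB = [1 0; 0 3/2] + [72.0000 72.0000; 72.0000 144.0000] = [73.0000 72.0000; 72.0000 145.5000]
BᵀPA = [90.0000 72.0000; 144.0000 36.0000]
K = S⁻¹·BᵀPA = [0.5015 1.4499; 0.7415 -0.4701]
A−BK = [0.0309 -0.0196; -0.0200 0.1600]
AᵀP(A−BK) = [1.0850 0.1961; 0.1961 2.5274]
P' = Q + AᵀP(A−BK) = [5.5850 3.1961; 3.1961 6.5274]
tr(P') = 12.1124


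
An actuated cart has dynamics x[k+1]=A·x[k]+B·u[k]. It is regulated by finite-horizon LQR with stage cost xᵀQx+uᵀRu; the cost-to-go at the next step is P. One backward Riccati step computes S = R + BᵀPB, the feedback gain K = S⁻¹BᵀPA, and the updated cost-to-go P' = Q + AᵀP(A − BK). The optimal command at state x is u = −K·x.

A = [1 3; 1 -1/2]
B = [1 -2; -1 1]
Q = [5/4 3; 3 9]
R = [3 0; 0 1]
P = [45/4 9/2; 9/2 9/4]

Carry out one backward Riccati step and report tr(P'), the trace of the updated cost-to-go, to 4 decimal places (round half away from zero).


16.0495

BᵀP = [6.7500 2.2500; -18.0000 -6.7500]
S = R + BᵀPB = [3 0; 0 1] + [4.5000 -11.2500; -11.2500 29.2500] = [7.5000 -11.2500; -11.2500 30.2500]
BᵀPA = [9.0000 19.1250; -24.7500 -50.6250]
K = S⁻¹·BᵀPA = [-0.0617 0.0897; -0.8411 -1.6402]
A−BK = [-0.6206 -0.3701; 1.7794 1.2299]
AᵀP(A−BK) = [2.2374 2.4729; 2.4729 3.5621]
P' = Q + AᵀP(A−BK) = [3.4874 5.4729; 5.4729 12.5621]
tr(P') = 16.0495


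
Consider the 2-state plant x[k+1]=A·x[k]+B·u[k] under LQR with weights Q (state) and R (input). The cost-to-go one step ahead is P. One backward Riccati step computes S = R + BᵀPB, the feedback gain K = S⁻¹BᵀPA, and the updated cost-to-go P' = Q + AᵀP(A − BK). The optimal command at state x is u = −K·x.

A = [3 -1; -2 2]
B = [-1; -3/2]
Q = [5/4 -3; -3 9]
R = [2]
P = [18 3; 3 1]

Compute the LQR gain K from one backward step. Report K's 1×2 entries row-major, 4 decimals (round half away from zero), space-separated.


-1.8720 0.4320

BᵀP = [-22.5000 -4.5000]
S = R + BᵀPB = [2] + [29.2500] = [31.2500]
BᵀPA = [-58.5000 13.5000]
K = S⁻¹·BᵀPA = [-1.8720 0.4320]
A−BK = [1.1280 -0.5680; -4.8080 2.6480]
AᵀP(A−BK) = [20.4880 -8.7280; -8.7280 4.1680]
P' = Q + AᵀP(A−BK) = [21.7380 -11.7280; -11.7280 13.1680]
tr(P') = 34.9060
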